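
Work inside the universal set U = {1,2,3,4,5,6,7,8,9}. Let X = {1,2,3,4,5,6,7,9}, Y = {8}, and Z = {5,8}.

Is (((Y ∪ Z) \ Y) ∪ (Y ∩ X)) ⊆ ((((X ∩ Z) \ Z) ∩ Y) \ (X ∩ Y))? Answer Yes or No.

Y ∪ Z = {5,8}
(Y ∪ Z) \ Y = {5}
Y ∩ X = {}
((Y ∪ Z) \ Y) ∪ (Y ∩ X) = {5}
X ∩ Z = {5}
(X ∩ Z) \ Z = {}
((X ∩ Z) \ Z) ∩ Y = {}
X ∩ Y = {}
(((X ∩ Z) \ Z) ∩ Y) \ (X ∩ Y) = {}
5 ∈ ((Y ∪ Z) \ Y) ∪ (Y ∩ X) but 5 ∉ (((X ∩ Z) \ Z) ∩ Y) \ (X ∩ Y), so the inclusion fails.

No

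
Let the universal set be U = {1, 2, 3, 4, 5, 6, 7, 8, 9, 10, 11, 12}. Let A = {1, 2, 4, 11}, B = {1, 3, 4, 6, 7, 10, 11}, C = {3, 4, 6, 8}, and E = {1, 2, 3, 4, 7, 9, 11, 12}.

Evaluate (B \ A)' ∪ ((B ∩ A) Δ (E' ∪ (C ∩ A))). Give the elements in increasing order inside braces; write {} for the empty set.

{1, 2, 4, 5, 6, 8, 9, 10, 11, 12}

B \ A = {3, 6, 7, 10}
(B \ A)' = {1, 2, 4, 5, 8, 9, 11, 12}
B ∩ A = {1, 4, 11}
E' = {5, 6, 8, 10}
C ∩ A = {4}
E' ∪ (C ∩ A) = {4, 5, 6, 8, 10}
(B ∩ A) Δ (E' ∪ (C ∩ A)) = {1, 5, 6, 8, 10, 11}
(B \ A)' ∪ ((B ∩ A) Δ (E' ∪ (C ∩ A))) = {1, 2, 4, 5, 6, 8, 9, 10, 11, 12}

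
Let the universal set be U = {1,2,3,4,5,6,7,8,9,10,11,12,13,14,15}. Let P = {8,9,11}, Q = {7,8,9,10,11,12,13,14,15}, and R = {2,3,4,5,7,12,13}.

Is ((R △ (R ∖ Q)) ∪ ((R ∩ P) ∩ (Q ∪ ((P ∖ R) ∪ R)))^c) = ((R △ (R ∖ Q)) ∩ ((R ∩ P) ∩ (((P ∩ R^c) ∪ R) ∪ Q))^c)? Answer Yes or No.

R ∖ Q = {2,3,4,5}
R △ (R ∖ Q) = {7,12,13}
R ∩ P = {}
P ∖ R = {8,9,11}
(P ∖ R) ∪ R = {2,3,4,5,7,8,9,11,12,13}
Q ∪ ((P ∖ R) ∪ R) = {2,3,4,5,7,8,9,10,11,12,13,14,15}
(R ∩ P) ∩ (Q ∪ ((P ∖ R) ∪ R)) = {}
((R ∩ P) ∩ (Q ∪ ((P ∖ R) ∪ R)))^c = {1,2,3,4,5,6,7,8,9,10,11,12,13,14,15}
(R △ (R ∖ Q)) ∪ ((R ∩ P) ∩ (Q ∪ ((P ∖ R) ∪ R)))^c = {1,2,3,4,5,6,7,8,9,10,11,12,13,14,15}
R^c = {1,6,8,9,10,11,14,15}
P ∩ R^c = {8,9,11}
(P ∩ R^c) ∪ R = {2,3,4,5,7,8,9,11,12,13}
((P ∩ R^c) ∪ R) ∪ Q = {2,3,4,5,7,8,9,10,11,12,13,14,15}
(R ∩ P) ∩ (((P ∩ R^c) ∪ R) ∪ Q) = {}
((R ∩ P) ∩ (((P ∩ R^c) ∪ R) ∪ Q))^c = {1,2,3,4,5,6,7,8,9,10,11,12,13,14,15}
(R △ (R ∖ Q)) ∩ ((R ∩ P) ∩ (((P ∩ R^c) ∪ R) ∪ Q))^c = {7,12,13}
1 ∈ (R △ (R ∖ Q)) ∪ ((R ∩ P) ∩ (Q ∪ ((P ∖ R) ∪ R)))^c but 1 ∉ (R △ (R ∖ Q)) ∩ ((R ∩ P) ∩ (((P ∩ R^c) ∪ R) ∪ Q))^c, so they differ.

No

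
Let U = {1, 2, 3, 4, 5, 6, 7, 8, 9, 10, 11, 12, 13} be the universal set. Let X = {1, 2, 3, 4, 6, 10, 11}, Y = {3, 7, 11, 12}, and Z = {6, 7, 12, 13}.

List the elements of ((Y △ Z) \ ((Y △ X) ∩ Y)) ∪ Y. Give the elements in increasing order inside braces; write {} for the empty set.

Y △ Z = {3, 6, 11, 13}
Y △ X = {1, 2, 4, 6, 7, 10, 12}
(Y △ X) ∩ Y = {7, 12}
(Y △ Z) \ ((Y △ X) ∩ Y) = {3, 6, 11, 13}
((Y △ Z) \ ((Y △ X) ∩ Y)) ∪ Y = {3, 6, 7, 11, 12, 13}

{3, 6, 7, 11, 12, 13}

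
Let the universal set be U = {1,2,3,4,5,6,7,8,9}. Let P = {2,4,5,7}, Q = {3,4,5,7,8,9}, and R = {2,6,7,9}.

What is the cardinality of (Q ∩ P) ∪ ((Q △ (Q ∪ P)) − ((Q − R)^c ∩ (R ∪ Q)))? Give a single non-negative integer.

3

Q ∩ P = {4,5,7}
Q ∪ P = {2,3,4,5,7,8,9}
Q △ (Q ∪ P) = {2}
Q − R = {3,4,5,8}
(Q − R)^c = {1,2,6,7,9}
R ∪ Q = {2,3,4,5,6,7,8,9}
(Q − R)^c ∩ (R ∪ Q) = {2,6,7,9}
(Q △ (Q ∪ P)) − ((Q − R)^c ∩ (R ∪ Q)) = {}
(Q ∩ P) ∪ ((Q △ (Q ∪ P)) − ((Q − R)^c ∩ (R ∪ Q))) = {4,5,7}
|(Q ∩ P) ∪ ((Q △ (Q ∪ P)) − ((Q − R)^c ∩ (R ∪ Q)))| = 3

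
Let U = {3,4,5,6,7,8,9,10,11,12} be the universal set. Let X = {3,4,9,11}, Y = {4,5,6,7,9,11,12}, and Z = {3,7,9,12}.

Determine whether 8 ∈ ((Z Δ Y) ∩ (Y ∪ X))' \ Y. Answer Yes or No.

8 ∉ Z and 8 ∉ Y, so 8 ∉ Z Δ Y
8 ∉ Y and 8 ∉ X, so 8 ∉ Y ∪ X
8 ∉ (Z Δ Y) and 8 ∉ (Y ∪ X), so 8 ∉ (Z Δ Y) ∩ (Y ∪ X)
8 ∈ ((Z Δ Y) ∩ (Y ∪ X))' since 8 ∉ ((Z Δ Y) ∩ (Y ∪ X))
8 ∈ ((Z Δ Y) ∩ (Y ∪ X))' and 8 ∉ Y, so 8 ∈ ((Z Δ Y) ∩ (Y ∪ X))' \ Y

Yes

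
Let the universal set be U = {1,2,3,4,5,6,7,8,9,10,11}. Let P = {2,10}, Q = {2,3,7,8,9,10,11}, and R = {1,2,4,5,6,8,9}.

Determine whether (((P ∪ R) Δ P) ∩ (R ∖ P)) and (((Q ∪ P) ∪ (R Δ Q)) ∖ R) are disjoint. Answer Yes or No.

Yes

P ∪ R = {1,2,4,5,6,8,9,10}
(P ∪ R) Δ P = {1,4,5,6,8,9}
R ∖ P = {1,4,5,6,8,9}
((P ∪ R) Δ P) ∩ (R ∖ P) = {1,4,5,6,8,9}
Q ∪ P = {2,3,7,8,9,10,11}
R Δ Q = {1,3,4,5,6,7,10,11}
(Q ∪ P) ∪ (R Δ Q) = {1,2,3,4,5,6,7,8,9,10,11}
((Q ∪ P) ∪ (R Δ Q)) ∖ R = {3,7,10,11}
{1,4,5,6,8,9} and {3,7,10,11} share no elements.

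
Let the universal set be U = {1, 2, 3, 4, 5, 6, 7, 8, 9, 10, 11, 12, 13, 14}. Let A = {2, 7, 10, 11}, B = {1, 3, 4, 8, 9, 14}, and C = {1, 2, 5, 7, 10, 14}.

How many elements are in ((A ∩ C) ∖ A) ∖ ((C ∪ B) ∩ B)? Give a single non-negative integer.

0

A ∩ C = {2, 7, 10}
(A ∩ C) ∖ A = {}
C ∪ B = {1, 2, 3, 4, 5, 7, 8, 9, 10, 14}
(C ∪ B) ∩ B = {1, 3, 4, 8, 9, 14}
((A ∩ C) ∖ A) ∖ ((C ∪ B) ∩ B) = {}
|((A ∩ C) ∖ A) ∖ ((C ∪ B) ∩ B)| = 0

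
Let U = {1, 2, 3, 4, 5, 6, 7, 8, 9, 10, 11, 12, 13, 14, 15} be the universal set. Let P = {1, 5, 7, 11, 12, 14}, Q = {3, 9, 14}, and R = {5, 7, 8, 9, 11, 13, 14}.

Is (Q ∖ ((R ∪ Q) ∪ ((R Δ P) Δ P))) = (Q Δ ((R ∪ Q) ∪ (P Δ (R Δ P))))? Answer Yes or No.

No

R ∪ Q = {3, 5, 7, 8, 9, 11, 13, 14}
R Δ P = {1, 8, 9, 12, 13}
(R Δ P) Δ P = {5, 7, 8, 9, 11, 13, 14}
(R ∪ Q) ∪ ((R Δ P) Δ P) = {3, 5, 7, 8, 9, 11, 13, 14}
Q ∖ ((R ∪ Q) ∪ ((R Δ P) Δ P)) = {}
P Δ (R Δ P) = {5, 7, 8, 9, 11, 13, 14}
(R ∪ Q) ∪ (P Δ (R Δ P)) = {3, 5, 7, 8, 9, 11, 13, 14}
Q Δ ((R ∪ Q) ∪ (P Δ (R Δ P))) = {5, 7, 8, 11, 13}
5 ∈ Q Δ ((R ∪ Q) ∪ (P Δ (R Δ P))) but 5 ∉ Q ∖ ((R ∪ Q) ∪ ((R Δ P) Δ P)), so they differ.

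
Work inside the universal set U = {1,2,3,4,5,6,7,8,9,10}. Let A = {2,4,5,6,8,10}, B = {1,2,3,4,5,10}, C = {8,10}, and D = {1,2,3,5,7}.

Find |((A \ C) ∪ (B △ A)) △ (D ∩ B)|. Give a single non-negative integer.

A \ C = {2,4,5,6}
B △ A = {1,3,6,8}
(A \ C) ∪ (B △ A) = {1,2,3,4,5,6,8}
D ∩ B = {1,2,3,5}
((A \ C) ∪ (B △ A)) △ (D ∩ B) = {4,6,8}
|((A \ C) ∪ (B △ A)) △ (D ∩ B)| = 3

3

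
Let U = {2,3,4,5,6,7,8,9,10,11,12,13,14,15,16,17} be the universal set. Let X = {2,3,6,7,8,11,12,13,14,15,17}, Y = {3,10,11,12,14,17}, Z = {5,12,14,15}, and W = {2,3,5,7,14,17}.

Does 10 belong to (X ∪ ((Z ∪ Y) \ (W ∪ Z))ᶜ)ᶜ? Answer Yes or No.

10 ∉ Z and 10 ∈ Y, so 10 ∈ Z ∪ Y
10 ∉ W and 10 ∉ Z, so 10 ∉ W ∪ Z
10 ∈ (Z ∪ Y) and 10 ∉ (W ∪ Z), so 10 ∈ (Z ∪ Y) \ (W ∪ Z)
10 ∉ ((Z ∪ Y) \ (W ∪ Z))ᶜ since 10 ∈ ((Z ∪ Y) \ (W ∪ Z))
10 ∉ X and 10 ∉ ((Z ∪ Y) \ (W ∪ Z))ᶜ, so 10 ∉ X ∪ ((Z ∪ Y) \ (W ∪ Z))ᶜ
10 ∈ (X ∪ ((Z ∪ Y) \ (W ∪ Z))ᶜ)ᶜ since 10 ∉ (X ∪ ((Z ∪ Y) \ (W ∪ Z))ᶜ)

Yes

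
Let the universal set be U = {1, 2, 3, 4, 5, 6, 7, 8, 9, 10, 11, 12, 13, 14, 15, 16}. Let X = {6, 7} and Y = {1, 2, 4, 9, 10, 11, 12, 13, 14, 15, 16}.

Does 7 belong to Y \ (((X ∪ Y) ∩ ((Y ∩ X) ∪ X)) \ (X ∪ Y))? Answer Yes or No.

No

7 ∈ X and 7 ∉ Y, so 7 ∈ X ∪ Y
7 ∉ Y and 7 ∈ X, so 7 ∉ Y ∩ X
7 ∉ (Y ∩ X) and 7 ∈ X, so 7 ∈ (Y ∩ X) ∪ X
7 ∈ (X ∪ Y) and 7 ∈ ((Y ∩ X) ∪ X), so 7 ∈ (X ∪ Y) ∩ ((Y ∩ X) ∪ X)
7 ∈ X and 7 ∉ Y, so 7 ∈ X ∪ Y
7 ∈ ((X ∪ Y) ∩ ((Y ∩ X) ∪ X)) and 7 ∈ (X ∪ Y), so 7 ∉ ((X ∪ Y) ∩ ((Y ∩ X) ∪ X)) \ (X ∪ Y)
7 ∉ Y and 7 ∉ (((X ∪ Y) ∩ ((Y ∩ X) ∪ X)) \ (X ∪ Y)), so 7 ∉ Y \ (((X ∪ Y) ∩ ((Y ∩ X) ∪ X)) \ (X ∪ Y))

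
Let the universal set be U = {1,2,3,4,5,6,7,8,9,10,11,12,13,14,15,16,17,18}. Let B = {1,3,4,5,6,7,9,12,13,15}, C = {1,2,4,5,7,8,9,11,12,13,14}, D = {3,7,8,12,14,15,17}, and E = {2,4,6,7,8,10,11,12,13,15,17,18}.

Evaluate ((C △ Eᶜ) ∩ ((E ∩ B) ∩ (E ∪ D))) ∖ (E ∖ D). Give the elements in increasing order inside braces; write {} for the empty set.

Eᶜ = {1,3,5,9,14,16}
C △ Eᶜ = {2,3,4,7,8,11,12,13,16}
E ∩ B = {4,6,7,12,13,15}
E ∪ D = {2,3,4,6,7,8,10,11,12,13,14,15,17,18}
(E ∩ B) ∩ (E ∪ D) = {4,6,7,12,13,15}
(C △ Eᶜ) ∩ ((E ∩ B) ∩ (E ∪ D)) = {4,7,12,13}
E ∖ D = {2,4,6,10,11,13,18}
((C △ Eᶜ) ∩ ((E ∩ B) ∩ (E ∪ D))) ∖ (E ∖ D) = {7,12}

{7,12}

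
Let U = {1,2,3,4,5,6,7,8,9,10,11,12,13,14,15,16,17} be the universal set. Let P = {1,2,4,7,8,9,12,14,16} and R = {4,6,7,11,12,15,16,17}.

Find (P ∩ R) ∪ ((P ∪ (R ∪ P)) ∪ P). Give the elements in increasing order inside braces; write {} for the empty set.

P ∩ R = {4,7,12,16}
R ∪ P = {1,2,4,6,7,8,9,11,12,14,15,16,17}
P ∪ (R ∪ P) = {1,2,4,6,7,8,9,11,12,14,15,16,17}
(P ∪ (R ∪ P)) ∪ P = {1,2,4,6,7,8,9,11,12,14,15,16,17}
(P ∩ R) ∪ ((P ∪ (R ∪ P)) ∪ P) = {1,2,4,6,7,8,9,11,12,14,15,16,17}

{1,2,4,6,7,8,9,11,12,14,15,16,17}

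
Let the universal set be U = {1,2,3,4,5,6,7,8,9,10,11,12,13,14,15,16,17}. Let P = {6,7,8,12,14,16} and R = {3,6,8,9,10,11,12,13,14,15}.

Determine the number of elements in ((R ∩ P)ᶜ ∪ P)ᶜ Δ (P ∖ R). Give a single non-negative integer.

R ∩ P = {6,8,12,14}
(R ∩ P)ᶜ = {1,2,3,4,5,7,9,10,11,13,15,16,17}
(R ∩ P)ᶜ ∪ P = {1,2,3,4,5,6,7,8,9,10,11,12,13,14,15,16,17}
((R ∩ P)ᶜ ∪ P)ᶜ = {}
P ∖ R = {7,16}
((R ∩ P)ᶜ ∪ P)ᶜ Δ (P ∖ R) = {7,16}
|((R ∩ P)ᶜ ∪ P)ᶜ Δ (P ∖ R)| = 2

2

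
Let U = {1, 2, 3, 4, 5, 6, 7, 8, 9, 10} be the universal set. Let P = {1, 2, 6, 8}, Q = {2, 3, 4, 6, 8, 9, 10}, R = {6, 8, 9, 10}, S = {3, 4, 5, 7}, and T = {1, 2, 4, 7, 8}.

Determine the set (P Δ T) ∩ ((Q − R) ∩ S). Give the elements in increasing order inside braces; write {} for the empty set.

{4}

P Δ T = {4, 6, 7}
Q − R = {2, 3, 4}
(Q − R) ∩ S = {3, 4}
(P Δ T) ∩ ((Q − R) ∩ S) = {4}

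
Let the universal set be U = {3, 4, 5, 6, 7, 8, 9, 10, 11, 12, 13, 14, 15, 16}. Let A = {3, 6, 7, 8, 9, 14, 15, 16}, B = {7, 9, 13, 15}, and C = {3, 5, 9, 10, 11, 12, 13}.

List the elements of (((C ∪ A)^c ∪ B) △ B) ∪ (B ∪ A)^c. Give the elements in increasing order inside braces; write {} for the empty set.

{4, 5, 10, 11, 12}

C ∪ A = {3, 5, 6, 7, 8, 9, 10, 11, 12, 13, 14, 15, 16}
(C ∪ A)^c = {4}
(C ∪ A)^c ∪ B = {4, 7, 9, 13, 15}
((C ∪ A)^c ∪ B) △ B = {4}
B ∪ A = {3, 6, 7, 8, 9, 13, 14, 15, 16}
(B ∪ A)^c = {4, 5, 10, 11, 12}
(((C ∪ A)^c ∪ B) △ B) ∪ (B ∪ A)^c = {4, 5, 10, 11, 12}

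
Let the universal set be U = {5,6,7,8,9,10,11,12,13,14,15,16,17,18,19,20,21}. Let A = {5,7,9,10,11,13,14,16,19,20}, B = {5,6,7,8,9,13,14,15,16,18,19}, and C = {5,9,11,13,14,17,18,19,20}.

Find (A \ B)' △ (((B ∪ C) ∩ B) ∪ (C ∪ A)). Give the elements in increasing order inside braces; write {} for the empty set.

{10,11,12,20,21}

A \ B = {10,11,20}
(A \ B)' = {5,6,7,8,9,12,13,14,15,16,17,18,19,21}
B ∪ C = {5,6,7,8,9,11,13,14,15,16,17,18,19,20}
(B ∪ C) ∩ B = {5,6,7,8,9,13,14,15,16,18,19}
C ∪ A = {5,7,9,10,11,13,14,16,17,18,19,20}
((B ∪ C) ∩ B) ∪ (C ∪ A) = {5,6,7,8,9,10,11,13,14,15,16,17,18,19,20}
(A \ B)' △ (((B ∪ C) ∩ B) ∪ (C ∪ A)) = {10,11,12,20,21}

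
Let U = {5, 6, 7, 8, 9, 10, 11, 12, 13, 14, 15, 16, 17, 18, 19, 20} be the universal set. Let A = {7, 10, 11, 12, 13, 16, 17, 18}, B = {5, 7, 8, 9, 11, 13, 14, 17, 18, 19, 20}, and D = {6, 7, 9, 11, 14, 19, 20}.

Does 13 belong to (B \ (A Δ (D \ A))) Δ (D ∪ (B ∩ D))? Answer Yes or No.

13 ∉ D and 13 ∈ A, so 13 ∉ D \ A
13 ∈ A and 13 ∉ (D \ A), so 13 ∈ A Δ (D \ A)
13 ∈ B and 13 ∈ (A Δ (D \ A)), so 13 ∉ B \ (A Δ (D \ A))
13 ∈ B and 13 ∉ D, so 13 ∉ B ∩ D
13 ∉ D and 13 ∉ (B ∩ D), so 13 ∉ D ∪ (B ∩ D)
13 ∉ (B \ (A Δ (D \ A))) and 13 ∉ (D ∪ (B ∩ D)), so 13 ∉ (B \ (A Δ (D \ A))) Δ (D ∪ (B ∩ D))

No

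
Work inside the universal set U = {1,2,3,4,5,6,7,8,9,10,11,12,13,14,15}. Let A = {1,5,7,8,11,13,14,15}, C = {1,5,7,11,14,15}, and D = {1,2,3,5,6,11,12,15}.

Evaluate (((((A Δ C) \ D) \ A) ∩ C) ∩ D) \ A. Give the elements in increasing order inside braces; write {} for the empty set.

{}

A Δ C = {8,13}
(A Δ C) \ D = {8,13}
((A Δ C) \ D) \ A = {}
(((A Δ C) \ D) \ A) ∩ C = {}
((((A Δ C) \ D) \ A) ∩ C) ∩ D = {}
(((((A Δ C) \ D) \ A) ∩ C) ∩ D) \ A = {}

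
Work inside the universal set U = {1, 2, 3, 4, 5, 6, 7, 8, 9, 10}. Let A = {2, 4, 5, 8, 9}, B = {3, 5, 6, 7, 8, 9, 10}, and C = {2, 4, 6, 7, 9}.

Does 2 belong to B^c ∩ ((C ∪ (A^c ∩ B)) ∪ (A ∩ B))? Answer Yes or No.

2 ∉ B, so 2 ∈ B^c
2 ∈ A, so 2 ∉ A^c
2 ∉ A^c and 2 ∉ B, so 2 ∉ A^c ∩ B
2 ∈ C and 2 ∉ (A^c ∩ B), so 2 ∈ C ∪ (A^c ∩ B)
2 ∈ A and 2 ∉ B, so 2 ∉ A ∩ B
2 ∈ (C ∪ (A^c ∩ B)) and 2 ∉ (A ∩ B), so 2 ∈ (C ∪ (A^c ∩ B)) ∪ (A ∩ B)
2 ∈ B^c and 2 ∈ ((C ∪ (A^c ∩ B)) ∪ (A ∩ B)), so 2 ∈ B^c ∩ ((C ∪ (A^c ∩ B)) ∪ (A ∩ B))

Yes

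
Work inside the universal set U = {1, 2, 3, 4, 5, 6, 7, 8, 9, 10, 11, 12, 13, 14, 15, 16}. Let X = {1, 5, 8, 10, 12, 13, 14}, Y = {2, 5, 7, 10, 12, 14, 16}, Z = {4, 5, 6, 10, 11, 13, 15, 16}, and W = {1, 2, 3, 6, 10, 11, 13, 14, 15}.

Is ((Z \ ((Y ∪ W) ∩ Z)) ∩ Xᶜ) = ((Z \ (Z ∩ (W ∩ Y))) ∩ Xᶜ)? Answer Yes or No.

No

Y ∪ W = {1, 2, 3, 5, 6, 7, 10, 11, 12, 13, 14, 15, 16}
(Y ∪ W) ∩ Z = {5, 6, 10, 11, 13, 15, 16}
Z \ ((Y ∪ W) ∩ Z) = {4}
Xᶜ = {2, 3, 4, 6, 7, 9, 11, 15, 16}
(Z \ ((Y ∪ W) ∩ Z)) ∩ Xᶜ = {4}
W ∩ Y = {2, 10, 14}
Z ∩ (W ∩ Y) = {10}
Z \ (Z ∩ (W ∩ Y)) = {4, 5, 6, 11, 13, 15, 16}
(Z \ (Z ∩ (W ∩ Y))) ∩ Xᶜ = {4, 6, 11, 15, 16}
6 ∈ (Z \ (Z ∩ (W ∩ Y))) ∩ Xᶜ but 6 ∉ (Z \ ((Y ∪ W) ∩ Z)) ∩ Xᶜ, so they differ.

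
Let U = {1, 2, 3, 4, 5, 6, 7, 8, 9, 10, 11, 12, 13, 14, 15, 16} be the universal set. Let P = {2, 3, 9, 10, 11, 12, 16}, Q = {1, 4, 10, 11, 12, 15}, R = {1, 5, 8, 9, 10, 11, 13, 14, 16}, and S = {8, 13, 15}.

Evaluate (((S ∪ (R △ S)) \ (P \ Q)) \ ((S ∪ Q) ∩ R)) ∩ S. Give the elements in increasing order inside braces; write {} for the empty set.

R △ S = {1, 5, 9, 10, 11, 14, 15, 16}
S ∪ (R △ S) = {1, 5, 8, 9, 10, 11, 13, 14, 15, 16}
P \ Q = {2, 3, 9, 16}
(S ∪ (R △ S)) \ (P \ Q) = {1, 5, 8, 10, 11, 13, 14, 15}
S ∪ Q = {1, 4, 8, 10, 11, 12, 13, 15}
(S ∪ Q) ∩ R = {1, 8, 10, 11, 13}
((S ∪ (R △ S)) \ (P \ Q)) \ ((S ∪ Q) ∩ R) = {5, 14, 15}
(((S ∪ (R △ S)) \ (P \ Q)) \ ((S ∪ Q) ∩ R)) ∩ S = {15}

{15}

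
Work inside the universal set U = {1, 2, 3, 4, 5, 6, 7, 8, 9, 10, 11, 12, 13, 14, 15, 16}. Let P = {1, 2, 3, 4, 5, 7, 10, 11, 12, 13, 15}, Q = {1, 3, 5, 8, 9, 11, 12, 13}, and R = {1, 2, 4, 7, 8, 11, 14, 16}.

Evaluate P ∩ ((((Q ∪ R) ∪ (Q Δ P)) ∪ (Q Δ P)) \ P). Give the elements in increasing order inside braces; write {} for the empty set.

{}

Q ∪ R = {1, 2, 3, 4, 5, 7, 8, 9, 11, 12, 13, 14, 16}
Q Δ P = {2, 4, 7, 8, 9, 10, 15}
(Q ∪ R) ∪ (Q Δ P) = {1, 2, 3, 4, 5, 7, 8, 9, 10, 11, 12, 13, 14, 15, 16}
((Q ∪ R) ∪ (Q Δ P)) ∪ (Q Δ P) = {1, 2, 3, 4, 5, 7, 8, 9, 10, 11, 12, 13, 14, 15, 16}
(((Q ∪ R) ∪ (Q Δ P)) ∪ (Q Δ P)) \ P = {8, 9, 14, 16}
P ∩ ((((Q ∪ R) ∪ (Q Δ P)) ∪ (Q Δ P)) \ P) = {}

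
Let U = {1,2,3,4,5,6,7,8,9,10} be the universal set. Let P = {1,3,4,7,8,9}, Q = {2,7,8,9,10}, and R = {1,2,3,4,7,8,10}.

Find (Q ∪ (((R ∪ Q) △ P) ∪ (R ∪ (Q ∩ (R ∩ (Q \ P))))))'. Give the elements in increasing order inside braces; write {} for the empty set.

R ∪ Q = {1,2,3,4,7,8,9,10}
(R ∪ Q) △ P = {2,10}
Q \ P = {2,10}
R ∩ (Q \ P) = {2,10}
Q ∩ (R ∩ (Q \ P)) = {2,10}
R ∪ (Q ∩ (R ∩ (Q \ P))) = {1,2,3,4,7,8,10}
((R ∪ Q) △ P) ∪ (R ∪ (Q ∩ (R ∩ (Q \ P)))) = {1,2,3,4,7,8,10}
Q ∪ (((R ∪ Q) △ P) ∪ (R ∪ (Q ∩ (R ∩ (Q \ P))))) = {1,2,3,4,7,8,9,10}
(Q ∪ (((R ∪ Q) △ P) ∪ (R ∪ (Q ∩ (R ∩ (Q \ P))))))' = {5,6}

{5,6}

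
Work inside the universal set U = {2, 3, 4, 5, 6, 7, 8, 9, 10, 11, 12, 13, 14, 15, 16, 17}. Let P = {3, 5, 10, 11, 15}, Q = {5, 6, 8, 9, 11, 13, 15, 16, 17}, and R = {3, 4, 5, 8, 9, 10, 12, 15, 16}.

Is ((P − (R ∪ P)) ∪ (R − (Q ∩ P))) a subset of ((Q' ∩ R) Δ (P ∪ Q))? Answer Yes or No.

No

R ∪ P = {3, 4, 5, 8, 9, 10, 11, 12, 15, 16}
P − (R ∪ P) = {}
Q ∩ P = {5, 11, 15}
R − (Q ∩ P) = {3, 4, 8, 9, 10, 12, 16}
(P − (R ∪ P)) ∪ (R − (Q ∩ P)) = {3, 4, 8, 9, 10, 12, 16}
Q' = {2, 3, 4, 7, 10, 12, 14}
Q' ∩ R = {3, 4, 10, 12}
P ∪ Q = {3, 5, 6, 8, 9, 10, 11, 13, 15, 16, 17}
(Q' ∩ R) Δ (P ∪ Q) = {4, 5, 6, 8, 9, 11, 12, 13, 15, 16, 17}
3 ∈ (P − (R ∪ P)) ∪ (R − (Q ∩ P)) but 3 ∉ (Q' ∩ R) Δ (P ∪ Q), so the inclusion fails.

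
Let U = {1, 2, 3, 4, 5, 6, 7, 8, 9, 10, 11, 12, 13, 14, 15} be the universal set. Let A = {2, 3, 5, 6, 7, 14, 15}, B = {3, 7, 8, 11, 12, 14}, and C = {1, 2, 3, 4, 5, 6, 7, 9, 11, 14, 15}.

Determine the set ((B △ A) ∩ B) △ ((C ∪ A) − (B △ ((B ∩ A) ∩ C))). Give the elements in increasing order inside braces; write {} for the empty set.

{1, 2, 3, 4, 5, 6, 7, 8, 9, 11, 12, 14, 15}

B △ A = {2, 5, 6, 8, 11, 12, 15}
(B △ A) ∩ B = {8, 11, 12}
C ∪ A = {1, 2, 3, 4, 5, 6, 7, 9, 11, 14, 15}
B ∩ A = {3, 7, 14}
(B ∩ A) ∩ C = {3, 7, 14}
B △ ((B ∩ A) ∩ C) = {8, 11, 12}
(C ∪ A) − (B △ ((B ∩ A) ∩ C)) = {1, 2, 3, 4, 5, 6, 7, 9, 14, 15}
((B △ A) ∩ B) △ ((C ∪ A) − (B △ ((B ∩ A) ∩ C))) = {1, 2, 3, 4, 5, 6, 7, 8, 9, 11, 12, 14, 15}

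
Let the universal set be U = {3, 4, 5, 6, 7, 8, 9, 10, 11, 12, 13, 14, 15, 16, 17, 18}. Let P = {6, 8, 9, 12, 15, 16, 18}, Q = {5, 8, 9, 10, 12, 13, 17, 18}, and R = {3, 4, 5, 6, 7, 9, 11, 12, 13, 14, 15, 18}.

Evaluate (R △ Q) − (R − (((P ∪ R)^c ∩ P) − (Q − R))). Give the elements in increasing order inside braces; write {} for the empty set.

{8, 10, 17}

R △ Q = {3, 4, 6, 7, 8, 10, 11, 14, 15, 17}
P ∪ R = {3, 4, 5, 6, 7, 8, 9, 11, 12, 13, 14, 15, 16, 18}
(P ∪ R)^c = {10, 17}
(P ∪ R)^c ∩ P = {}
Q − R = {8, 10, 17}
((P ∪ R)^c ∩ P) − (Q − R) = {}
R − (((P ∪ R)^c ∩ P) − (Q − R)) = {3, 4, 5, 6, 7, 9, 11, 12, 13, 14, 15, 18}
(R △ Q) − (R − (((P ∪ R)^c ∩ P) − (Q − R))) = {8, 10, 17}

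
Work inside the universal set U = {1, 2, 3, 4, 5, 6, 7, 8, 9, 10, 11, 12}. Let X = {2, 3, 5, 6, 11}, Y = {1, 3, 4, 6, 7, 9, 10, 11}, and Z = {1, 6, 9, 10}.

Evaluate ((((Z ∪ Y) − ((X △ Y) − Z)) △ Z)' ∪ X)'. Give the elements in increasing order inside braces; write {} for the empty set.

Z ∪ Y = {1, 3, 4, 6, 7, 9, 10, 11}
X △ Y = {1, 2, 4, 5, 7, 9, 10}
(X △ Y) − Z = {2, 4, 5, 7}
(Z ∪ Y) − ((X △ Y) − Z) = {1, 3, 6, 9, 10, 11}
((Z ∪ Y) − ((X △ Y) − Z)) △ Z = {3, 11}
(((Z ∪ Y) − ((X △ Y) − Z)) △ Z)' = {1, 2, 4, 5, 6, 7, 8, 9, 10, 12}
(((Z ∪ Y) − ((X △ Y) − Z)) △ Z)' ∪ X = {1, 2, 3, 4, 5, 6, 7, 8, 9, 10, 11, 12}
((((Z ∪ Y) − ((X △ Y) − Z)) △ Z)' ∪ X)' = {}

{}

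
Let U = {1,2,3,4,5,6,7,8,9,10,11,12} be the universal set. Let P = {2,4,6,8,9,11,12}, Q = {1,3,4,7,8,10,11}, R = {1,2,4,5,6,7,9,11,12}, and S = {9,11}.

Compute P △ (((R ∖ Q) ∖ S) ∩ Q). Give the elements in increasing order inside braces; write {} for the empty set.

{2,4,6,8,9,11,12}

R ∖ Q = {2,5,6,9,12}
(R ∖ Q) ∖ S = {2,5,6,12}
((R ∖ Q) ∖ S) ∩ Q = {}
P △ (((R ∖ Q) ∖ S) ∩ Q) = {2,4,6,8,9,11,12}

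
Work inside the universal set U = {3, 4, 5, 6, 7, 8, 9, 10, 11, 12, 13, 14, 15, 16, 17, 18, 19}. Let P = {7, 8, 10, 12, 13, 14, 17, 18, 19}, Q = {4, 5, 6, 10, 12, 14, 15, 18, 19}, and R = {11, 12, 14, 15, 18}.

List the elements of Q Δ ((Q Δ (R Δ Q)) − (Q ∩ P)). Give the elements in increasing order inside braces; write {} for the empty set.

{4, 5, 6, 10, 11, 12, 14, 18, 19}

R Δ Q = {4, 5, 6, 10, 11, 19}
Q Δ (R Δ Q) = {11, 12, 14, 15, 18}
Q ∩ P = {10, 12, 14, 18, 19}
(Q Δ (R Δ Q)) − (Q ∩ P) = {11, 15}
Q Δ ((Q Δ (R Δ Q)) − (Q ∩ P)) = {4, 5, 6, 10, 11, 12, 14, 18, 19}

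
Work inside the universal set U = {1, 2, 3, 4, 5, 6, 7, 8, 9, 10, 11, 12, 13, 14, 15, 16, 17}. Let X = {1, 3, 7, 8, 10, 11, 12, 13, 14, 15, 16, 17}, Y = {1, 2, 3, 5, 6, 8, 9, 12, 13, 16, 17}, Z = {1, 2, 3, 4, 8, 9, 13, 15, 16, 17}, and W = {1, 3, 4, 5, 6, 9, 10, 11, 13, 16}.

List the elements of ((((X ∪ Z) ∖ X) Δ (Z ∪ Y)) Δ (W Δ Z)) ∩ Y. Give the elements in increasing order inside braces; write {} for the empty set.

{1, 2, 3, 12, 13, 16}

X ∪ Z = {1, 2, 3, 4, 7, 8, 9, 10, 11, 12, 13, 14, 15, 16, 17}
(X ∪ Z) ∖ X = {2, 4, 9}
Z ∪ Y = {1, 2, 3, 4, 5, 6, 8, 9, 12, 13, 15, 16, 17}
((X ∪ Z) ∖ X) Δ (Z ∪ Y) = {1, 3, 5, 6, 8, 12, 13, 15, 16, 17}
W Δ Z = {2, 5, 6, 8, 10, 11, 15, 17}
(((X ∪ Z) ∖ X) Δ (Z ∪ Y)) Δ (W Δ Z) = {1, 2, 3, 10, 11, 12, 13, 16}
((((X ∪ Z) ∖ X) Δ (Z ∪ Y)) Δ (W Δ Z)) ∩ Y = {1, 2, 3, 12, 13, 16}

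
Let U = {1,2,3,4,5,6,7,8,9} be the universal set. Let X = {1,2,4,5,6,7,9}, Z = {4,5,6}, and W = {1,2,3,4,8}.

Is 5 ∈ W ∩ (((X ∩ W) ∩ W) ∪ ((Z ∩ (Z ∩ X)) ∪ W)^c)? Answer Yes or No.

No

5 ∈ X and 5 ∉ W, so 5 ∉ X ∩ W
5 ∉ (X ∩ W) and 5 ∉ W, so 5 ∉ (X ∩ W) ∩ W
5 ∈ Z and 5 ∈ X, so 5 ∈ Z ∩ X
5 ∈ Z and 5 ∈ (Z ∩ X), so 5 ∈ Z ∩ (Z ∩ X)
5 ∈ (Z ∩ (Z ∩ X)) and 5 ∉ W, so 5 ∈ (Z ∩ (Z ∩ X)) ∪ W
5 ∉ ((Z ∩ (Z ∩ X)) ∪ W)^c since 5 ∈ ((Z ∩ (Z ∩ X)) ∪ W)
5 ∉ ((X ∩ W) ∩ W) and 5 ∉ ((Z ∩ (Z ∩ X)) ∪ W)^c, so 5 ∉ ((X ∩ W) ∩ W) ∪ ((Z ∩ (Z ∩ X)) ∪ W)^c
5 ∉ W and 5 ∉ (((X ∩ W) ∩ W) ∪ ((Z ∩ (Z ∩ X)) ∪ W)^c), so 5 ∉ W ∩ (((X ∩ W) ∩ W) ∪ ((Z ∩ (Z ∩ X)) ∪ W)^c)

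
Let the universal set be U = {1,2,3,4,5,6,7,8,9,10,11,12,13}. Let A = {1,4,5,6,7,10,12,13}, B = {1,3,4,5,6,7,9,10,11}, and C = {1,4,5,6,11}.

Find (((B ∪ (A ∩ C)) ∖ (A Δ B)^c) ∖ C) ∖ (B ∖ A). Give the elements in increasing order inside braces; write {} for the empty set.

A ∩ C = {1,4,5,6}
B ∪ (A ∩ C) = {1,3,4,5,6,7,9,10,11}
A Δ B = {3,9,11,12,13}
(A Δ B)^c = {1,2,4,5,6,7,8,10}
(B ∪ (A ∩ C)) ∖ (A Δ B)^c = {3,9,11}
((B ∪ (A ∩ C)) ∖ (A Δ B)^c) ∖ C = {3,9}
B ∖ A = {3,9,11}
(((B ∪ (A ∩ C)) ∖ (A Δ B)^c) ∖ C) ∖ (B ∖ A) = {}

{}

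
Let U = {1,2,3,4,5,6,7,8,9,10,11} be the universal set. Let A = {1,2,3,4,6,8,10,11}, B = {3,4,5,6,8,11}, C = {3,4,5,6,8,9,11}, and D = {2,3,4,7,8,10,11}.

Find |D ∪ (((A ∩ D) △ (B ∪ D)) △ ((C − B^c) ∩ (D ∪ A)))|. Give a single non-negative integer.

A ∩ D = {2,3,4,8,10,11}
B ∪ D = {2,3,4,5,6,7,8,10,11}
(A ∩ D) △ (B ∪ D) = {5,6,7}
B^c = {1,2,7,9,10}
C − B^c = {3,4,5,6,8,11}
D ∪ A = {1,2,3,4,6,7,8,10,11}
(C − B^c) ∩ (D ∪ A) = {3,4,6,8,11}
((A ∩ D) △ (B ∪ D)) △ ((C − B^c) ∩ (D ∪ A)) = {3,4,5,7,8,11}
D ∪ (((A ∩ D) △ (B ∪ D)) △ ((C − B^c) ∩ (D ∪ A))) = {2,3,4,5,7,8,10,11}
|D ∪ (((A ∩ D) △ (B ∪ D)) △ ((C − B^c) ∩ (D ∪ A)))| = 8

8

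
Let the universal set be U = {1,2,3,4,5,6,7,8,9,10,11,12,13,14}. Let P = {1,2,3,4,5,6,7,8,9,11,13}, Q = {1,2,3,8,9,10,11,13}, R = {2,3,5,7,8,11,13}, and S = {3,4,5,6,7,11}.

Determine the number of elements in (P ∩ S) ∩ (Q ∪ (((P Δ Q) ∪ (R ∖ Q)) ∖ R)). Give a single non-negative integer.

4

P ∩ S = {3,4,5,6,7,11}
P Δ Q = {4,5,6,7,10}
R ∖ Q = {5,7}
(P Δ Q) ∪ (R ∖ Q) = {4,5,6,7,10}
((P Δ Q) ∪ (R ∖ Q)) ∖ R = {4,6,10}
Q ∪ (((P Δ Q) ∪ (R ∖ Q)) ∖ R) = {1,2,3,4,6,8,9,10,11,13}
(P ∩ S) ∩ (Q ∪ (((P Δ Q) ∪ (R ∖ Q)) ∖ R)) = {3,4,6,11}
|(P ∩ S) ∩ (Q ∪ (((P Δ Q) ∪ (R ∖ Q)) ∖ R))| = 4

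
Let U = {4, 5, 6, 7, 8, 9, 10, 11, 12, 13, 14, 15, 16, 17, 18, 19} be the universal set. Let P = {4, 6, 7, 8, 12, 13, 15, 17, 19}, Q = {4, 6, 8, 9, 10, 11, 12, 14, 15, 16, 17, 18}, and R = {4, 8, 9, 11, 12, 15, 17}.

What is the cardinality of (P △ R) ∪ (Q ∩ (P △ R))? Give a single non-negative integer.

6

P △ R = {6, 7, 9, 11, 13, 19}
Q ∩ (P △ R) = {6, 9, 11}
(P △ R) ∪ (Q ∩ (P △ R)) = {6, 7, 9, 11, 13, 19}
|(P △ R) ∪ (Q ∩ (P △ R))| = 6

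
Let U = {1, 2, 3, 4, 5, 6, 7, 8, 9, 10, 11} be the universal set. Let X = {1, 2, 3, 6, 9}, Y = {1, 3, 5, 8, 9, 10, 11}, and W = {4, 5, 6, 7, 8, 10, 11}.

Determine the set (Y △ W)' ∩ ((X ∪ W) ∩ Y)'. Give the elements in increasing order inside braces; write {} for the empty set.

Y △ W = {1, 3, 4, 6, 7, 9}
(Y △ W)' = {2, 5, 8, 10, 11}
X ∪ W = {1, 2, 3, 4, 5, 6, 7, 8, 9, 10, 11}
(X ∪ W) ∩ Y = {1, 3, 5, 8, 9, 10, 11}
((X ∪ W) ∩ Y)' = {2, 4, 6, 7}
(Y △ W)' ∩ ((X ∪ W) ∩ Y)' = {2}

{2}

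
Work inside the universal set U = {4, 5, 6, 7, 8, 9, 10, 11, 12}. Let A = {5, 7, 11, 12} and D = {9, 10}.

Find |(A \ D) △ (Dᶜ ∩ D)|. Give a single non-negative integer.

A \ D = {5, 7, 11, 12}
Dᶜ = {4, 5, 6, 7, 8, 11, 12}
Dᶜ ∩ D = {}
(A \ D) △ (Dᶜ ∩ D) = {5, 7, 11, 12}
|(A \ D) △ (Dᶜ ∩ D)| = 4

4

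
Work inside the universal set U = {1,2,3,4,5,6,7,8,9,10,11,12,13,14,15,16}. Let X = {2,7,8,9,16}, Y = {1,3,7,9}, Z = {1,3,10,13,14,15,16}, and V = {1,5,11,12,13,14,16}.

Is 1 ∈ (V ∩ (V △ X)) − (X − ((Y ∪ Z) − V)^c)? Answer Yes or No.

Yes

1 ∈ V and 1 ∉ X, so 1 ∈ V △ X
1 ∈ V and 1 ∈ (V △ X), so 1 ∈ V ∩ (V △ X)
1 ∈ Y and 1 ∈ Z, so 1 ∈ Y ∪ Z
1 ∈ (Y ∪ Z) and 1 ∈ V, so 1 ∉ (Y ∪ Z) − V
1 ∈ ((Y ∪ Z) − V)^c since 1 ∉ ((Y ∪ Z) − V)
1 ∉ X and 1 ∈ ((Y ∪ Z) − V)^c, so 1 ∉ X − ((Y ∪ Z) − V)^c
1 ∈ (V ∩ (V △ X)) and 1 ∉ (X − ((Y ∪ Z) − V)^c), so 1 ∈ (V ∩ (V △ X)) − (X − ((Y ∪ Z) − V)^c)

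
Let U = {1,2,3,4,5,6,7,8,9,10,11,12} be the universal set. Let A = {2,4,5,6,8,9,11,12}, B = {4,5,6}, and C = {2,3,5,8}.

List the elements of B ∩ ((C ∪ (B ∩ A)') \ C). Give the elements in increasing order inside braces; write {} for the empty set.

B ∩ A = {4,5,6}
(B ∩ A)' = {1,2,3,7,8,9,10,11,12}
C ∪ (B ∩ A)' = {1,2,3,5,7,8,9,10,11,12}
(C ∪ (B ∩ A)') \ C = {1,7,9,10,11,12}
B ∩ ((C ∪ (B ∩ A)') \ C) = {}

{}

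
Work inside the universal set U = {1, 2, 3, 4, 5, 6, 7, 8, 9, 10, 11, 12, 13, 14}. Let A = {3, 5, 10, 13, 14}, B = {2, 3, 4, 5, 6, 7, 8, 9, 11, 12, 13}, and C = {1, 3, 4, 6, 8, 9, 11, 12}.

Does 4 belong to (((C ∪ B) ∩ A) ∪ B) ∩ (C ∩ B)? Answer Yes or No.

Yes

4 ∈ C and 4 ∈ B, so 4 ∈ C ∪ B
4 ∈ (C ∪ B) and 4 ∉ A, so 4 ∉ (C ∪ B) ∩ A
4 ∉ ((C ∪ B) ∩ A) and 4 ∈ B, so 4 ∈ ((C ∪ B) ∩ A) ∪ B
4 ∈ C and 4 ∈ B, so 4 ∈ C ∩ B
4 ∈ (((C ∪ B) ∩ A) ∪ B) and 4 ∈ (C ∩ B), so 4 ∈ (((C ∪ B) ∩ A) ∪ B) ∩ (C ∩ B)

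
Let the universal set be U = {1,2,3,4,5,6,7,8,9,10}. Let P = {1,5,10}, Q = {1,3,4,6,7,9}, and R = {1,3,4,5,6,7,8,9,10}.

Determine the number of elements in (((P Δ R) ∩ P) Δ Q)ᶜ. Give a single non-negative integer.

P Δ R = {3,4,6,7,8,9}
(P Δ R) ∩ P = {}
((P Δ R) ∩ P) Δ Q = {1,3,4,6,7,9}
(((P Δ R) ∩ P) Δ Q)ᶜ = {2,5,8,10}
|(((P Δ R) ∩ P) Δ Q)ᶜ| = 4

4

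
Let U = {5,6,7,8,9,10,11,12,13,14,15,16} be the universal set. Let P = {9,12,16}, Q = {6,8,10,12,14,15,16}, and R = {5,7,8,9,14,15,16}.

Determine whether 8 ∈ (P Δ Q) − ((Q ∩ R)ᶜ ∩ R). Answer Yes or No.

8 ∉ P and 8 ∈ Q, so 8 ∈ P Δ Q
8 ∈ Q and 8 ∈ R, so 8 ∈ Q ∩ R
8 ∉ (Q ∩ R)ᶜ since 8 ∈ (Q ∩ R)
8 ∉ (Q ∩ R)ᶜ and 8 ∈ R, so 8 ∉ (Q ∩ R)ᶜ ∩ R
8 ∈ (P Δ Q) and 8 ∉ ((Q ∩ R)ᶜ ∩ R), so 8 ∈ (P Δ Q) − ((Q ∩ R)ᶜ ∩ R)

Yes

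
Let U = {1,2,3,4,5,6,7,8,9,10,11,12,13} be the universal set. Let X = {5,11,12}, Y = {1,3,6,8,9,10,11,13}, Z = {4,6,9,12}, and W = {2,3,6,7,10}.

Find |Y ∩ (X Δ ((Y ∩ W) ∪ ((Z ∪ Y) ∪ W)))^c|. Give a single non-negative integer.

1

Y ∩ W = {3,6,10}
Z ∪ Y = {1,3,4,6,8,9,10,11,12,13}
(Z ∪ Y) ∪ W = {1,2,3,4,6,7,8,9,10,11,12,13}
(Y ∩ W) ∪ ((Z ∪ Y) ∪ W) = {1,2,3,4,6,7,8,9,10,11,12,13}
X Δ ((Y ∩ W) ∪ ((Z ∪ Y) ∪ W)) = {1,2,3,4,5,6,7,8,9,10,13}
(X Δ ((Y ∩ W) ∪ ((Z ∪ Y) ∪ W)))^c = {11,12}
Y ∩ (X Δ ((Y ∩ W) ∪ ((Z ∪ Y) ∪ W)))^c = {11}
|Y ∩ (X Δ ((Y ∩ W) ∪ ((Z ∪ Y) ∪ W)))^c| = 1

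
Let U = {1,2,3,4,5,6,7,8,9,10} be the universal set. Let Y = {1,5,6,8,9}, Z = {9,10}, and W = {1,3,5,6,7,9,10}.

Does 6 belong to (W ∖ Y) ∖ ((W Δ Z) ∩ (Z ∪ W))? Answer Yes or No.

6 ∈ W and 6 ∈ Y, so 6 ∉ W ∖ Y
6 ∈ W and 6 ∉ Z, so 6 ∈ W Δ Z
6 ∉ Z and 6 ∈ W, so 6 ∈ Z ∪ W
6 ∈ (W Δ Z) and 6 ∈ (Z ∪ W), so 6 ∈ (W Δ Z) ∩ (Z ∪ W)
6 ∉ (W ∖ Y) and 6 ∈ ((W Δ Z) ∩ (Z ∪ W)), so 6 ∉ (W ∖ Y) ∖ ((W Δ Z) ∩ (Z ∪ W))

No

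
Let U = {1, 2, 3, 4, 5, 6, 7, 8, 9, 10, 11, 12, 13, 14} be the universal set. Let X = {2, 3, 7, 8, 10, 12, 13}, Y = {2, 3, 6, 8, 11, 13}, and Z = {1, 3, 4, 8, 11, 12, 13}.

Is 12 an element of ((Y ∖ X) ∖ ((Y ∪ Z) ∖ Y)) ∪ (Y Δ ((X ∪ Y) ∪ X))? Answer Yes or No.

Yes

12 ∉ Y and 12 ∈ X, so 12 ∉ Y ∖ X
12 ∉ Y and 12 ∈ Z, so 12 ∈ Y ∪ Z
12 ∈ (Y ∪ Z) and 12 ∉ Y, so 12 ∈ (Y ∪ Z) ∖ Y
12 ∉ (Y ∖ X) and 12 ∈ ((Y ∪ Z) ∖ Y), so 12 ∉ (Y ∖ X) ∖ ((Y ∪ Z) ∖ Y)
12 ∈ X and 12 ∉ Y, so 12 ∈ X ∪ Y
12 ∈ (X ∪ Y) and 12 ∈ X, so 12 ∈ (X ∪ Y) ∪ X
12 ∉ Y and 12 ∈ ((X ∪ Y) ∪ X), so 12 ∈ Y Δ ((X ∪ Y) ∪ X)
12 ∉ ((Y ∖ X) ∖ ((Y ∪ Z) ∖ Y)) and 12 ∈ (Y Δ ((X ∪ Y) ∪ X)), so 12 ∈ ((Y ∖ X) ∖ ((Y ∪ Z) ∖ Y)) ∪ (Y Δ ((X ∪ Y) ∪ X))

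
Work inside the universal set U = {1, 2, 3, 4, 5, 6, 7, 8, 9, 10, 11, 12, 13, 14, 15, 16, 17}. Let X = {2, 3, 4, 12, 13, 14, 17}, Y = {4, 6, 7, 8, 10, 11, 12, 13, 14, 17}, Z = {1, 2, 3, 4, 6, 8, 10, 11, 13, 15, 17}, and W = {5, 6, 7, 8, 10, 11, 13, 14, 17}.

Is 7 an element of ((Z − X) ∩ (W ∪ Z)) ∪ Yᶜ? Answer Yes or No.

7 ∉ Z and 7 ∉ X, so 7 ∉ Z − X
7 ∈ W and 7 ∉ Z, so 7 ∈ W ∪ Z
7 ∉ (Z − X) and 7 ∈ (W ∪ Z), so 7 ∉ (Z − X) ∩ (W ∪ Z)
7 ∈ Y, so 7 ∉ Yᶜ
7 ∉ ((Z − X) ∩ (W ∪ Z)) and 7 ∉ Yᶜ, so 7 ∉ ((Z − X) ∩ (W ∪ Z)) ∪ Yᶜ

No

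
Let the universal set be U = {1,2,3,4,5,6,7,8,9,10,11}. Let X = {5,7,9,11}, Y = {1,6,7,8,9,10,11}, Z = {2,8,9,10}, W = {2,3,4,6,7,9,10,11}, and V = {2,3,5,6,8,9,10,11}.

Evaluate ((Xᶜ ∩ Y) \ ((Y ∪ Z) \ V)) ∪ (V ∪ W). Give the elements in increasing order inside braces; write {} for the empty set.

{2,3,4,5,6,7,8,9,10,11}

Xᶜ = {1,2,3,4,6,8,10}
Xᶜ ∩ Y = {1,6,8,10}
Y ∪ Z = {1,2,6,7,8,9,10,11}
(Y ∪ Z) \ V = {1,7}
(Xᶜ ∩ Y) \ ((Y ∪ Z) \ V) = {6,8,10}
V ∪ W = {2,3,4,5,6,7,8,9,10,11}
((Xᶜ ∩ Y) \ ((Y ∪ Z) \ V)) ∪ (V ∪ W) = {2,3,4,5,6,7,8,9,10,11}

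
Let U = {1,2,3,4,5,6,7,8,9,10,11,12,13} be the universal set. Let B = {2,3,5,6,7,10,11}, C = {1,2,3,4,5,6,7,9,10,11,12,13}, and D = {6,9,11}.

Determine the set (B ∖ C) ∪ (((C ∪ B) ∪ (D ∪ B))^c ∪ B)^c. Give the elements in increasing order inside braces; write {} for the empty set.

B ∖ C = {}
C ∪ B = {1,2,3,4,5,6,7,9,10,11,12,13}
D ∪ B = {2,3,5,6,7,9,10,11}
(C ∪ B) ∪ (D ∪ B) = {1,2,3,4,5,6,7,9,10,11,12,13}
((C ∪ B) ∪ (D ∪ B))^c = {8}
((C ∪ B) ∪ (D ∪ B))^c ∪ B = {2,3,5,6,7,8,10,11}
(((C ∪ B) ∪ (D ∪ B))^c ∪ B)^c = {1,4,9,12,13}
(B ∖ C) ∪ (((C ∪ B) ∪ (D ∪ B))^c ∪ B)^c = {1,4,9,12,13}

{1,4,9,12,13}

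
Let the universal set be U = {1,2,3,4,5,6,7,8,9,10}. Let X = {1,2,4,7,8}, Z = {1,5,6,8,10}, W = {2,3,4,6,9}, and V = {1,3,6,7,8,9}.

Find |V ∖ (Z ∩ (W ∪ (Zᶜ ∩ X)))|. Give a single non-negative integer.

5

Zᶜ = {2,3,4,7,9}
Zᶜ ∩ X = {2,4,7}
W ∪ (Zᶜ ∩ X) = {2,3,4,6,7,9}
Z ∩ (W ∪ (Zᶜ ∩ X)) = {6}
V ∖ (Z ∩ (W ∪ (Zᶜ ∩ X))) = {1,3,7,8,9}
|V ∖ (Z ∩ (W ∪ (Zᶜ ∩ X)))| = 5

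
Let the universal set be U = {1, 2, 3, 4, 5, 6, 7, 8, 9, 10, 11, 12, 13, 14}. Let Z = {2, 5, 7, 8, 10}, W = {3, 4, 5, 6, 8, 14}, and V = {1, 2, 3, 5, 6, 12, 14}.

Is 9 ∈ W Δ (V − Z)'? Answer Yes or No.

Yes

9 ∉ V and 9 ∉ Z, so 9 ∉ V − Z
9 ∈ (V − Z)' since 9 ∉ (V − Z)
9 ∉ W and 9 ∈ (V − Z)', so 9 ∈ W Δ (V − Z)'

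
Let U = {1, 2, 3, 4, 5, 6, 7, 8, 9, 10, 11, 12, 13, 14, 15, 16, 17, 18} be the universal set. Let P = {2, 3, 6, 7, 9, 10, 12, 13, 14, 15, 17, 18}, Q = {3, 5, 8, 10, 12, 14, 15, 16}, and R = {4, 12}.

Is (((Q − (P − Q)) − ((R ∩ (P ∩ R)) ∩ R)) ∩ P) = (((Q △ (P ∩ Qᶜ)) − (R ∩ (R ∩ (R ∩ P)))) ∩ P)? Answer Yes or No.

P − Q = {2, 6, 7, 9, 13, 17, 18}
Q − (P − Q) = {3, 5, 8, 10, 12, 14, 15, 16}
P ∩ R = {12}
R ∩ (P ∩ R) = {12}
(R ∩ (P ∩ R)) ∩ R = {12}
(Q − (P − Q)) − ((R ∩ (P ∩ R)) ∩ R) = {3, 5, 8, 10, 14, 15, 16}
((Q − (P − Q)) − ((R ∩ (P ∩ R)) ∩ R)) ∩ P = {3, 10, 14, 15}
Qᶜ = {1, 2, 4, 6, 7, 9, 11, 13, 17, 18}
P ∩ Qᶜ = {2, 6, 7, 9, 13, 17, 18}
Q △ (P ∩ Qᶜ) = {2, 3, 5, 6, 7, 8, 9, 10, 12, 13, 14, 15, 16, 17, 18}
R ∩ P = {12}
R ∩ (R ∩ P) = {12}
R ∩ (R ∩ (R ∩ P)) = {12}
(Q △ (P ∩ Qᶜ)) − (R ∩ (R ∩ (R ∩ P))) = {2, 3, 5, 6, 7, 8, 9, 10, 13, 14, 15, 16, 17, 18}
((Q △ (P ∩ Qᶜ)) − (R ∩ (R ∩ (R ∩ P)))) ∩ P = {2, 3, 6, 7, 9, 10, 13, 14, 15, 17, 18}
2 ∈ ((Q △ (P ∩ Qᶜ)) − (R ∩ (R ∩ (R ∩ P)))) ∩ P but 2 ∉ ((Q − (P − Q)) − ((R ∩ (P ∩ R)) ∩ R)) ∩ P, so they differ.

No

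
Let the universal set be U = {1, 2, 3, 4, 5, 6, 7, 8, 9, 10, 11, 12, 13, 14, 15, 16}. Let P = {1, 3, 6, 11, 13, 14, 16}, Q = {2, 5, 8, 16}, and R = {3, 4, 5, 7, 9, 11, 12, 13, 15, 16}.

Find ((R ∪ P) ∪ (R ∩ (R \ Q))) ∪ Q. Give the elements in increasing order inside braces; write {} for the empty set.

R ∪ P = {1, 3, 4, 5, 6, 7, 9, 11, 12, 13, 14, 15, 16}
R \ Q = {3, 4, 7, 9, 11, 12, 13, 15}
R ∩ (R \ Q) = {3, 4, 7, 9, 11, 12, 13, 15}
(R ∪ P) ∪ (R ∩ (R \ Q)) = {1, 3, 4, 5, 6, 7, 9, 11, 12, 13, 14, 15, 16}
((R ∪ P) ∪ (R ∩ (R \ Q))) ∪ Q = {1, 2, 3, 4, 5, 6, 7, 8, 9, 11, 12, 13, 14, 15, 16}

{1, 2, 3, 4, 5, 6, 7, 8, 9, 11, 12, 13, 14, 15, 16}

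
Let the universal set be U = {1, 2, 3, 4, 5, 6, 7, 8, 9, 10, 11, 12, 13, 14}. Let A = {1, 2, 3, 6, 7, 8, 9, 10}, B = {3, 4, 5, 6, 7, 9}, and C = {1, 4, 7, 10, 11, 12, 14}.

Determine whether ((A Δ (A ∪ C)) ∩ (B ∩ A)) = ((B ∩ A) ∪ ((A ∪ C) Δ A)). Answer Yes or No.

No

A ∪ C = {1, 2, 3, 4, 6, 7, 8, 9, 10, 11, 12, 14}
A Δ (A ∪ C) = {4, 11, 12, 14}
B ∩ A = {3, 6, 7, 9}
(A Δ (A ∪ C)) ∩ (B ∩ A) = {}
(A ∪ C) Δ A = {4, 11, 12, 14}
(B ∩ A) ∪ ((A ∪ C) Δ A) = {3, 4, 6, 7, 9, 11, 12, 14}
3 ∈ (B ∩ A) ∪ ((A ∪ C) Δ A) but 3 ∉ (A Δ (A ∪ C)) ∩ (B ∩ A), so they differ.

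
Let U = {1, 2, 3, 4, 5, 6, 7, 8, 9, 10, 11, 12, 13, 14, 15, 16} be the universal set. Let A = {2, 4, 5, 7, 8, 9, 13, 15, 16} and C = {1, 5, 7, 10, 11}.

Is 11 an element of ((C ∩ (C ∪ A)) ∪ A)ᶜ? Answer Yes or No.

No

11 ∈ C and 11 ∉ A, so 11 ∈ C ∪ A
11 ∈ C and 11 ∈ (C ∪ A), so 11 ∈ C ∩ (C ∪ A)
11 ∈ (C ∩ (C ∪ A)) and 11 ∉ A, so 11 ∈ (C ∩ (C ∪ A)) ∪ A
11 ∉ ((C ∩ (C ∪ A)) ∪ A)ᶜ since 11 ∈ ((C ∩ (C ∪ A)) ∪ A)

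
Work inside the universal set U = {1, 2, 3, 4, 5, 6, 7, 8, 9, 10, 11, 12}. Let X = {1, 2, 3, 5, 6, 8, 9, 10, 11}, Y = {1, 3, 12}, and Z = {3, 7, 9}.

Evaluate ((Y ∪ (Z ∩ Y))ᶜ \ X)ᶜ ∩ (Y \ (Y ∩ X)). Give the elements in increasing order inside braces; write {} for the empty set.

{12}

Z ∩ Y = {3}
Y ∪ (Z ∩ Y) = {1, 3, 12}
(Y ∪ (Z ∩ Y))ᶜ = {2, 4, 5, 6, 7, 8, 9, 10, 11}
(Y ∪ (Z ∩ Y))ᶜ \ X = {4, 7}
((Y ∪ (Z ∩ Y))ᶜ \ X)ᶜ = {1, 2, 3, 5, 6, 8, 9, 10, 11, 12}
Y ∩ X = {1, 3}
Y \ (Y ∩ X) = {12}
((Y ∪ (Z ∩ Y))ᶜ \ X)ᶜ ∩ (Y \ (Y ∩ X)) = {12}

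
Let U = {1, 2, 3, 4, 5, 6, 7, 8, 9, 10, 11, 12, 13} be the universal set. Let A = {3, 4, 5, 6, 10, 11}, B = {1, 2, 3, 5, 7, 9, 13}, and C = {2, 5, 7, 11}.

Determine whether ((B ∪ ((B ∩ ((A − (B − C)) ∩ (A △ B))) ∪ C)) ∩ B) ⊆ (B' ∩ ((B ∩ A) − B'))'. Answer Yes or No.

B − C = {1, 3, 9, 13}
A − (B − C) = {4, 5, 6, 10, 11}
A △ B = {1, 2, 4, 6, 7, 9, 10, 11, 13}
(A − (B − C)) ∩ (A △ B) = {4, 6, 10, 11}
B ∩ ((A − (B − C)) ∩ (A △ B)) = {}
(B ∩ ((A − (B − C)) ∩ (A △ B))) ∪ C = {2, 5, 7, 11}
B ∪ ((B ∩ ((A − (B − C)) ∩ (A △ B))) ∪ C) = {1, 2, 3, 5, 7, 9, 11, 13}
(B ∪ ((B ∩ ((A − (B − C)) ∩ (A △ B))) ∪ C)) ∩ B = {1, 2, 3, 5, 7, 9, 13}
B' = {4, 6, 8, 10, 11, 12}
B ∩ A = {3, 5}
(B ∩ A) − B' = {3, 5}
B' ∩ ((B ∩ A) − B') = {}
(B' ∩ ((B ∩ A) − B'))' = {1, 2, 3, 4, 5, 6, 7, 8, 9, 10, 11, 12, 13}
Every element of {1, 2, 3, 5, 7, 9, 13} is in {1, 2, 3, 4, 5, 6, 7, 8, 9, 10, 11, 12, 13}, so (B ∪ ((B ∩ ((A − (B − C)) ∩ (A △ B))) ∪ C)) ∩ B ⊆ (B' ∩ ((B ∩ A) − B'))'.

Yes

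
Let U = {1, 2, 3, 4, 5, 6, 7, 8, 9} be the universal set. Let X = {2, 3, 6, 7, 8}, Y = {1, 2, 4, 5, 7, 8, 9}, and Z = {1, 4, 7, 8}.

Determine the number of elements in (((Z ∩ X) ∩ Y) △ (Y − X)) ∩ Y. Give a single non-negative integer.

6

Z ∩ X = {7, 8}
(Z ∩ X) ∩ Y = {7, 8}
Y − X = {1, 4, 5, 9}
((Z ∩ X) ∩ Y) △ (Y − X) = {1, 4, 5, 7, 8, 9}
(((Z ∩ X) ∩ Y) △ (Y − X)) ∩ Y = {1, 4, 5, 7, 8, 9}
|(((Z ∩ X) ∩ Y) △ (Y − X)) ∩ Y| = 6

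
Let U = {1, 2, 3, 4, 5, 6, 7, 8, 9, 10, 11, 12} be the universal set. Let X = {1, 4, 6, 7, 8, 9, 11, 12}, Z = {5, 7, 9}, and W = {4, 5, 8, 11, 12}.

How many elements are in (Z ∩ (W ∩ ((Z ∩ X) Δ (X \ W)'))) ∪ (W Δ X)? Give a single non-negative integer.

5

Z ∩ X = {7, 9}
X \ W = {1, 6, 7, 9}
(X \ W)' = {2, 3, 4, 5, 8, 10, 11, 12}
(Z ∩ X) Δ (X \ W)' = {2, 3, 4, 5, 7, 8, 9, 10, 11, 12}
W ∩ ((Z ∩ X) Δ (X \ W)') = {4, 5, 8, 11, 12}
Z ∩ (W ∩ ((Z ∩ X) Δ (X \ W)')) = {5}
W Δ X = {1, 5, 6, 7, 9}
(Z ∩ (W ∩ ((Z ∩ X) Δ (X \ W)'))) ∪ (W Δ X) = {1, 5, 6, 7, 9}
|(Z ∩ (W ∩ ((Z ∩ X) Δ (X \ W)'))) ∪ (W Δ X)| = 5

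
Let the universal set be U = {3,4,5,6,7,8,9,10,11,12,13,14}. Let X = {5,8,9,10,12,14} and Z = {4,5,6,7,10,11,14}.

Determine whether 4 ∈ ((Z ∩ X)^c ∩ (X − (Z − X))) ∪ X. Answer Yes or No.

No

4 ∈ Z and 4 ∉ X, so 4 ∉ Z ∩ X
4 ∈ (Z ∩ X)^c since 4 ∉ (Z ∩ X)
4 ∈ Z and 4 ∉ X, so 4 ∈ Z − X
4 ∉ X and 4 ∈ (Z − X), so 4 ∉ X − (Z − X)
4 ∈ (Z ∩ X)^c and 4 ∉ (X − (Z − X)), so 4 ∉ (Z ∩ X)^c ∩ (X − (Z − X))
4 ∉ ((Z ∩ X)^c ∩ (X − (Z − X))) and 4 ∉ X, so 4 ∉ ((Z ∩ X)^c ∩ (X − (Z − X))) ∪ X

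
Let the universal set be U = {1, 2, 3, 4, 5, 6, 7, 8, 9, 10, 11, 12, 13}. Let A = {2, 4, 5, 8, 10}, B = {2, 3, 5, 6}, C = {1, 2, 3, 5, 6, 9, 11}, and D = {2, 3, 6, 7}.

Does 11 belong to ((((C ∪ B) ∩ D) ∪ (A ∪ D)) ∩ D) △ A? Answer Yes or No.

No

11 ∈ C and 11 ∉ B, so 11 ∈ C ∪ B
11 ∈ (C ∪ B) and 11 ∉ D, so 11 ∉ (C ∪ B) ∩ D
11 ∉ A and 11 ∉ D, so 11 ∉ A ∪ D
11 ∉ ((C ∪ B) ∩ D) and 11 ∉ (A ∪ D), so 11 ∉ ((C ∪ B) ∩ D) ∪ (A ∪ D)
11 ∉ (((C ∪ B) ∩ D) ∪ (A ∪ D)) and 11 ∉ D, so 11 ∉ (((C ∪ B) ∩ D) ∪ (A ∪ D)) ∩ D
11 ∉ ((((C ∪ B) ∩ D) ∪ (A ∪ D)) ∩ D) and 11 ∉ A, so 11 ∉ ((((C ∪ B) ∩ D) ∪ (A ∪ D)) ∩ D) △ A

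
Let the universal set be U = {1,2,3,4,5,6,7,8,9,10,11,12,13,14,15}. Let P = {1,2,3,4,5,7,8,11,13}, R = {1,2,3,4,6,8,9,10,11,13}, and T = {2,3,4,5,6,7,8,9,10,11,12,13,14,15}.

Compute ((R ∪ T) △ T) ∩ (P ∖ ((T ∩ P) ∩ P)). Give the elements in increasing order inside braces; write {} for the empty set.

R ∪ T = {1,2,3,4,5,6,7,8,9,10,11,12,13,14,15}
(R ∪ T) △ T = {1}
T ∩ P = {2,3,4,5,7,8,11,13}
(T ∩ P) ∩ P = {2,3,4,5,7,8,11,13}
P ∖ ((T ∩ P) ∩ P) = {1}
((R ∪ T) △ T) ∩ (P ∖ ((T ∩ P) ∩ P)) = {1}

{1}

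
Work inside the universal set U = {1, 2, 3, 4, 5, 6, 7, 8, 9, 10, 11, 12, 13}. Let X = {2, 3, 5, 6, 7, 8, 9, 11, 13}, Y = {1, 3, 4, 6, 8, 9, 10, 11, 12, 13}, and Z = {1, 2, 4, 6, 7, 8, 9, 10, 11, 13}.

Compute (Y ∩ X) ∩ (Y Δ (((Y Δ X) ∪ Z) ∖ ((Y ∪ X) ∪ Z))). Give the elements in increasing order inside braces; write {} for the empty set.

{3, 6, 8, 9, 11, 13}

Y ∩ X = {3, 6, 8, 9, 11, 13}
Y Δ X = {1, 2, 4, 5, 7, 10, 12}
(Y Δ X) ∪ Z = {1, 2, 4, 5, 6, 7, 8, 9, 10, 11, 12, 13}
Y ∪ X = {1, 2, 3, 4, 5, 6, 7, 8, 9, 10, 11, 12, 13}
(Y ∪ X) ∪ Z = {1, 2, 3, 4, 5, 6, 7, 8, 9, 10, 11, 12, 13}
((Y Δ X) ∪ Z) ∖ ((Y ∪ X) ∪ Z) = {}
Y Δ (((Y Δ X) ∪ Z) ∖ ((Y ∪ X) ∪ Z)) = {1, 3, 4, 6, 8, 9, 10, 11, 12, 13}
(Y ∩ X) ∩ (Y Δ (((Y Δ X) ∪ Z) ∖ ((Y ∪ X) ∪ Z))) = {3, 6, 8, 9, 11, 13}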